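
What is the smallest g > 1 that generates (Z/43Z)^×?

3

φ(43) = 43 − 1 = 42 = 2 · 3 · 7.
g is a primitive root iff g^(42/q) ≢ 1 (mod 43) for each prime q ∈ {2, 3, 7}.
g = 2: 2^21 ≡ 42; 2^14 ≡ 1 — hits 1, so not a primitive root.
g = 3: 3^21 ≡ 42; 3^14 ≡ 36; 3^6 ≡ 41 — none is 1, so 3 is a primitive root.
The smallest primitive root modulo 43 is 3.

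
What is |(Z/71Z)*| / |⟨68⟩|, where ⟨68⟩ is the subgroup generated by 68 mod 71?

1

By Lagrange's theorem, ord_71(68) divides φ(71) = 71 − 1 = 70 = 2 · 5 · 7.
Divisors of 70: 1, 2, 5, 7, 10, 14, 35, 70.
Check 68^d mod 71 for each divisor in increasing order:
68^1 ≡ 68
68^2 ≡ 9
68^5 ≡ 41
68^7 ≡ 14
68^10 ≡ 48
68^14 ≡ 54
68^35 ≡ 70
68^70 ≡ 1
So ord_71(68) = 70, hence |⟨68⟩| = 70.
[(Z/71Z)^× : ⟨68⟩] = 70/70 = 1.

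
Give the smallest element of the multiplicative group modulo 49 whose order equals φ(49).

3

φ(49) = φ(7^2) = 7·(7−1) = 42 = 2 · 3 · 7.
Test candidates g = 2, 3, … against the prime factors q ∈ {2, 3, 7} of φ(49): g is a generator iff g^(42/q) ≢ 1 for every such q.
g = 2: 2^21 ≡ 1 — hits 1, so not a primitive root.
g = 3: 3^21 ≡ 48; 3^14 ≡ 30; 3^6 ≡ 43 — none is 1, so 3 is a primitive root.
The smallest primitive root modulo 49 is 3.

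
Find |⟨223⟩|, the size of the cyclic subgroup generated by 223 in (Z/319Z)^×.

35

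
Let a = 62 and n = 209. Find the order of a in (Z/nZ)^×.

90

The order of 62 must divide φ(209) = φ(11·19) = (11−1)·(19−1) = 10·18 = 180 = 2^2 · 3^2 · 5.
Divisors of 180: 1, 2, 3, 4, 5, 6, 9, 10, 12, 15, 18, 20, 30, 36, 45, 60, 90, 180.
Test each divisor d:
62^1 ≡ 62 (mod 209)
62^2 ≡ 82 (mod 209)
62^3 ≡ 68 (mod 209)
62^4 ≡ 36 (mod 209)
62^5 ≡ 142 (mod 209)
62^6 ≡ 26 (mod 209)
62^9 ≡ 96 (mod 209)
62^10 ≡ 100 (mod 209)
62^12 ≡ 49 (mod 209)
62^15 ≡ 197 (mod 209)
62^18 ≡ 20 (mod 209)
62^20 ≡ 177 (mod 209)
62^30 ≡ 144 (mod 209)
62^36 ≡ 191 (mod 209)
62^45 ≡ 153 (mod 209)
62^60 ≡ 45 (mod 209)
62^90 ≡ 1 (mod 209) ✓
Therefore the multiplicative order of 62 modulo 209 is 90.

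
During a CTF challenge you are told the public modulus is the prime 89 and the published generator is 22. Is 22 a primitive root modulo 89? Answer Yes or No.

No

φ(89) = 89 − 1 = 88 = 2^3 · 11.
22 is a primitive root mod 89 iff 22^(φ(89)/q) ≢ 1 for every prime q | φ(89), i.e. q ∈ {2, 11}.
22^44 ≡ 1 (mod 89)  [q = 2: ≡ 1 ✗]
22^8 ≡ 64 (mod 89)  [q = 11: ≢ 1 ✓]
The check at q = 2 fails, so 22 generates a proper subgroup.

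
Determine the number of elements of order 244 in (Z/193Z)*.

0

φ(193) = 193 − 1 = 192 = 2^6 · 3.
(Z/193Z)^× is cyclic (|G| = 192); a cyclic group of order m has exactly φ(d) elements of each order d | m, and none otherwise.
244 does not divide 192, so no element of (Z/193Z)^× has order 244.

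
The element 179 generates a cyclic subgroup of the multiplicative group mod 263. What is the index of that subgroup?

2

Since 179 ∈ (Z/263Z)^×, its order divides φ(263) = 263 − 1 = 262 = 2 · 131.
Divisors of 262: 1, 2, 131, 262.
Evaluate successive powers at the divisors of 262:
179^1 ≡ 179 (mod 263)
179^2 ≡ 218 (mod 263)
179^131 ≡ 1 (mod 263) ✓
The order of 179 is 131, so the subgroup it generates has 131 elements.
[(Z/263Z)^× : ⟨179⟩] = 262/131 = 2.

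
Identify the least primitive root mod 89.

3

φ(89) = 89 − 1 = 88 = 2^3 · 11.
g is a primitive root iff g^(88/q) ≢ 1 (mod 89) for each prime q ∈ {2, 11}.
g = 2: 2^44 ≡ 1 — hits 1, so not a primitive root.
g = 3: 3^44 ≡ 88; 3^8 ≡ 64 — none is 1, so 3 is a primitive root.
The smallest primitive root modulo 89 is 3.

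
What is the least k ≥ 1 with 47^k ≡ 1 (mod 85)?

By Lagrange's theorem, ord_85(47) divides φ(85) = φ(5·17) = (5−1)·(17−1) = 4·16 = 64 = 2^6.
Divisors of 64: 1, 2, 4, 8, 16, 32, 64.
Check 47^d mod 85 for each divisor in increasing order:
47^1 ≡ 47 (mod 85)
47^2 ≡ 84 (mod 85)
47^4 ≡ 1 (mod 85) ✓
So ord_85(47) = 4.

4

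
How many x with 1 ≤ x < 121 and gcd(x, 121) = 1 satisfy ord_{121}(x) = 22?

10

φ(121) = φ(11^2) = 11·(11−1) = 110 = 2 · 5 · 11.
(Z/121Z)^× is cyclic (|G| = 110); a cyclic group of order m has exactly φ(d) elements of each order d | m, and none otherwise.
22 = 2 · 11 divides 110, and φ(22) = 10.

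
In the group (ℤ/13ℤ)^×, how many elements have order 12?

4

φ(13) = 13 − 1 = 12 = 2^2 · 3.
Since (Z/13Z)^× is cyclic of order 12, the number of elements of order d is φ(d) when d | 12 and 0 otherwise.
12 = 2^2 · 3 divides 12, and φ(12) = 4.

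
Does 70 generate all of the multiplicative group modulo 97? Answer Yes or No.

No

φ(97) = 97 − 1 = 96 = 2^5 · 3.
Test 70^(96/q) mod 97 for each prime factor q of 96:
70^48 ≡ 1 (mod 97)  [q = 2: ≡ 1 ✗]
70^32 ≡ 1 (mod 97)  [q = 3: ≡ 1 ✗]
The check at q = 2 fails, so 70 generates a proper subgroup.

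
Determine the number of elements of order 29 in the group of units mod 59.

28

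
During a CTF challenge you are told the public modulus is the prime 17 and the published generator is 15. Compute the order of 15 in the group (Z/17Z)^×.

ord(15) | φ(17) = 17 − 1 = 16 = 2^4.
Divisors of 16: 1, 2, 4, 8, 16.
Check 15^d mod 17 for each divisor in increasing order:
15^1 ≡ 15 (mod 17)
15^2 ≡ 4 (mod 17)
15^4 ≡ 16 (mod 17)
15^8 ≡ 1 (mod 17) ✓
So ord_17(15) = 8.

8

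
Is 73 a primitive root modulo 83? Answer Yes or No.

Yes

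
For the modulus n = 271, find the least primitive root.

6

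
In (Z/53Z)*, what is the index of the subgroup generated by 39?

The order of 39 must divide φ(53) = 53 − 1 = 52 = 2^2 · 13.
Divisors of 52: 1, 2, 4, 13, 26, 52.
Test each divisor d:
39^1 ≡ 39 (mod 53)
39^2 ≡ 37 (mod 53)
39^4 ≡ 44 (mod 53)
39^13 ≡ 30 (mod 53)
39^26 ≡ 52 (mod 53)
39^52 ≡ 1 (mod 53) ✓
So ord_53(39) = 52, hence |⟨39⟩| = 52.
The index is φ(53) / ord(39) = 52 / 52 = 1.

1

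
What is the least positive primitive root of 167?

5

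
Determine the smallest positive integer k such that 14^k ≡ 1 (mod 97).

Since 14 ∈ (Z/97Z)^×, its order divides φ(97) = 97 − 1 = 96 = 2^5 · 3.
Divisors of 96: 1, 2, 3, 4, 6, 8, 12, 16, 24, 32, 48, 96.
Compute 14^d (mod 97) for the divisors d until we hit 1:
14^1 ≡ 14 (mod 97)
14^2 ≡ 2 (mod 97)
14^3 ≡ 28 (mod 97)
14^4 ≡ 4 (mod 97)
14^6 ≡ 8 (mod 97)
14^8 ≡ 16 (mod 97)
14^12 ≡ 64 (mod 97)
14^16 ≡ 62 (mod 97)
14^24 ≡ 22 (mod 97)
14^32 ≡ 61 (mod 97)
14^48 ≡ 96 (mod 97)
14^96 ≡ 1 (mod 97) ✓
So ord_97(14) = 96.

96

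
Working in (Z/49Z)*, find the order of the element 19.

6

By Lagrange's theorem, ord_49(19) divides φ(49) = φ(7^2) = 7·(7−1) = 42 = 2 · 3 · 7.
Divisors of 42: 1, 2, 3, 6, 7, 14, 21, 42.
Test each divisor d:
19^1 ≡ 19
19^2 ≡ 18
19^3 ≡ 48
19^6 ≡ 1
Therefore the multiplicative order of 19 modulo 49 is 6.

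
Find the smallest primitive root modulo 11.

φ(11) = 11 − 1 = 10 = 2 · 5.
g is a primitive root iff g^(10/q) ≢ 1 (mod 11) for each prime q ∈ {2, 5}.
g = 2: 2^5 ≡ 10; 2^2 ≡ 4 — none is 1, so 2 is a primitive root.
The smallest primitive root modulo 11 is 2.

2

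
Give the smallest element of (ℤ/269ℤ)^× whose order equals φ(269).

φ(269) = 269 − 1 = 268 = 2^2 · 67.
Test candidates g = 2, 3, … against the prime factors q ∈ {2, 67} of φ(269): g is a generator iff g^(268/q) ≢ 1 for every such q.
g = 2: 2^134 ≡ 268; 2^4 ≡ 16 — none is 1, so 2 is a primitive root.
So 2 is the smallest generator of (Z/269Z)^×.

2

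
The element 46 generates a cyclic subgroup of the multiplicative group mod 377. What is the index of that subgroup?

28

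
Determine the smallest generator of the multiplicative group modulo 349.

2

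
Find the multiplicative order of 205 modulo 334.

The order of 205 must divide φ(334) = φ(2)·φ(167) = 1·166 = 166 = 2 · 83.
Divisors of 166: 1, 2, 83, 166.
Test each divisor d:
205^1 ≡ 205 (mod 334)
205^2 ≡ 275 (mod 334)
205^83 ≡ 1 (mod 334) ✓
The smallest such exponent is 83, so the order of 205 is 83.

83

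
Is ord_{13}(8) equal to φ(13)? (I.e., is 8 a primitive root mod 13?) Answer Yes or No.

No

φ(13) = 13 − 1 = 12 = 2^2 · 3.
An element g generates (Z/13Z)^× iff g^(12/q) ≢ 1 (mod 13) for each prime q ∈ {2, 3}.
8^6 ≡ 12 (mod 13)  [q = 2: ≢ 1 ✓]
8^4 ≡ 1 (mod 13)  [q = 3: ≡ 1 ✗]
8^4 ≡ 1 shows ord(8) | 4, strictly less than φ(13); not a primitive root.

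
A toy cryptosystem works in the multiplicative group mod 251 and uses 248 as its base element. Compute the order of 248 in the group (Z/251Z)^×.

ord(248) | φ(251) = 251 − 1 = 250 = 2 · 5^3.
Divisors of 250: 1, 2, 5, 10, 25, 50, 125, 250.
Compute 248^d (mod 251) for the divisors d until we hit 1:
248^1 ≡ 248 (mod 251)
248^2 ≡ 9 (mod 251)
248^5 ≡ 8 (mod 251)
248^10 ≡ 64 (mod 251)
248^25 ≡ 138 (mod 251)
248^50 ≡ 219 (mod 251)
248^125 ≡ 250 (mod 251)
248^250 ≡ 1 (mod 251) ✓
Hence ord(248) = 250.

250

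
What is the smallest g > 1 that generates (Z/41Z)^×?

φ(41) = 41 − 1 = 40 = 2^3 · 5.
g is a primitive root iff g^(40/q) ≢ 1 (mod 41) for each prime q ∈ {2, 5}.
g = 2: 2^20 ≡ 1 — hits 1, so not a primitive root.
g = 3: 3^20 ≡ 40; 3^8 ≡ 1 — hits 1, so not a primitive root.
g = 4: 4^20 ≡ 1 — hits 1, so not a primitive root.
g = 5: 5^20 ≡ 1 — hits 1, so not a primitive root.
g = 6: 6^20 ≡ 40; 6^8 ≡ 10 — none is 1, so 6 is a primitive root.
The smallest primitive root modulo 41 is 6.

6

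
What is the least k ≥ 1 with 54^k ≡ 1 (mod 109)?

36

Since 54 ∈ (Z/109Z)^×, its order divides φ(109) = 109 − 1 = 108 = 2^2 · 3^3.
Divisors of 108: 1, 2, 3, 4, 6, 9, 12, 18, 27, 36, 54, 108.
Check 54^d mod 109 for each divisor in increasing order:
54^1 ≡ 54 (mod 109)
54^2 ≡ 82 (mod 109)
54^3 ≡ 68 (mod 109)
54^4 ≡ 75 (mod 109)
54^6 ≡ 46 (mod 109)
54^9 ≡ 76 (mod 109)
54^12 ≡ 45 (mod 109)
54^18 ≡ 108 (mod 109)
54^27 ≡ 33 (mod 109)
54^36 ≡ 1 (mod 109) ✓
Therefore the multiplicative order of 54 modulo 109 is 36.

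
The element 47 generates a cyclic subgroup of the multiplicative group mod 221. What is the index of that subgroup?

48

By Lagrange's theorem, ord_221(47) divides φ(221) = φ(13·17) = (13−1)·(17−1) = 12·16 = 192 = 2^6 · 3.
Divisors of 192: 1, 2, 3, 4, 6, 8, 12, 16, 24, 32, 48, 64, 96, 192.
Compute 47^d (mod 221) for the divisors d until we hit 1:
47^1 ≡ 47 (mod 221)
47^2 ≡ 220 (mod 221)
47^3 ≡ 174 (mod 221)
47^4 ≡ 1 (mod 221) ✓
The order of 47 is 4, so the subgroup it generates has 4 elements.
The index is φ(221) / ord(47) = 192 / 4 = 48.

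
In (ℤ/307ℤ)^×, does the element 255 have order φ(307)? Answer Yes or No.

φ(307) = 307 − 1 = 306 = 2 · 3^2 · 17.
255 is a primitive root mod 307 iff 255^(φ(307)/q) ≢ 1 for every prime q | φ(307), i.e. q ∈ {2, 3, 17}.
255^153 ≡ 1 (mod 307)  [q = 2: ≡ 1 ✗]
255^102 ≡ 289 (mod 307)  [q = 3: ≢ 1 ✓]
255^18 ≡ 64 (mod 307)  [q = 17: ≢ 1 ✓]
255^153 ≡ 1 shows ord(255) | 153, strictly less than φ(307); not a primitive root.

No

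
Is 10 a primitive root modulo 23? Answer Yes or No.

φ(23) = 23 − 1 = 22 = 2 · 11.
It suffices to check that the order of 10 is not a proper divisor of 22: compute 10^(22/q) for q ∈ {2, 11}.
10^11 ≡ 22 (mod 23)  [q = 2: ≢ 1 ✓]
10^2 ≡ 8 (mod 23)  [q = 11: ≢ 1 ✓]
All checks pass, so 10 has order 22 and is a primitive root modulo 23.

Yes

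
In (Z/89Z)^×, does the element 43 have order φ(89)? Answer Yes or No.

φ(89) = 89 − 1 = 88 = 2^3 · 11.
It suffices to check that the order of 43 is not a proper divisor of 88: compute 43^(88/q) for q ∈ {2, 11}.
43^44 ≡ 88 (mod 89)  [q = 2: ≢ 1 ✓]
43^8 ≡ 67 (mod 89)  [q = 11: ≢ 1 ✓]
All checks pass, so 43 has order 88 and is a primitive root modulo 89.

Yes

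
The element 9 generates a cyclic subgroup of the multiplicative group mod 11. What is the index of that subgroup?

2

ord(9) | φ(11) = 11 − 1 = 10 = 2 · 5.
Divisors of 10: 1, 2, 5, 10.
Evaluate successive powers at the divisors of 10:
9^1 ≡ 9
9^2 ≡ 4
9^5 ≡ 1
So ord_11(9) = 5, hence |⟨9⟩| = 5.
The index is φ(11) / ord(9) = 10 / 5 = 2.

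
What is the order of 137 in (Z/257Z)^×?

32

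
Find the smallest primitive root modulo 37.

2

φ(37) = 37 − 1 = 36 = 2^2 · 3^2.
g is a primitive root iff g^(36/q) ≢ 1 (mod 37) for each prime q ∈ {2, 3}.
g = 2: 2^18 ≡ 36; 2^12 ≡ 26 — none is 1, so 2 is a primitive root.
So 2 is the smallest generator of (Z/37Z)^×.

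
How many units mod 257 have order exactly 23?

0

φ(257) = 257 − 1 = 256 = 2^8.
(Z/257Z)^× is cyclic (|G| = 256); a cyclic group of order m has exactly φ(d) elements of each order d | m, and none otherwise.
23 does not divide 256, so no element of (Z/257Z)^× has order 23.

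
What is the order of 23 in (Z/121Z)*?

The order of 23 must divide φ(121) = φ(11^2) = 11·(11−1) = 110 = 2 · 5 · 11.
Divisors of 110: 1, 2, 5, 10, 11, 22, 55, 110.
Test each divisor d:
23^1 ≡ 23
23^2 ≡ 45
23^5 ≡ 111
23^10 ≡ 100
23^11 ≡ 1
Therefore the multiplicative order of 23 modulo 121 is 11.

11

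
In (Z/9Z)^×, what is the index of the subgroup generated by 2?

ord(2) | φ(9) = φ(3^2) = 3·(3−1) = 6 = 2 · 3.
Divisors of 6: 1, 2, 3, 6.
Compute 2^d (mod 9) for the divisors d until we hit 1:
2^1 ≡ 2 (mod 9)
2^2 ≡ 4 (mod 9)
2^3 ≡ 8 (mod 9)
2^6 ≡ 1 (mod 9) ✓
Thus |⟨2⟩| = ord(2) = 6.
Index = |(Z/9Z)^×| / |⟨2⟩| = 6 / 6 = 1.

1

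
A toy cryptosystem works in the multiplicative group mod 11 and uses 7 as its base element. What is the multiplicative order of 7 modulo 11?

By Lagrange's theorem, ord_11(7) divides φ(11) = 11 − 1 = 10 = 2 · 5.
Divisors of 10: 1, 2, 5, 10.
Test each divisor d:
7^1 ≡ 7 (mod 11)
7^2 ≡ 5 (mod 11)
7^5 ≡ 10 (mod 11)
7^10 ≡ 1 (mod 11) ✓
The smallest such exponent is 10, so the order of 7 is 10.

10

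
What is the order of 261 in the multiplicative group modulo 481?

36

Since 261 ∈ (Z/481Z)^×, its order divides φ(481) = φ(13·37) = (13−1)·(37−1) = 12·36 = 432 = 2^4 · 3^3.
Divisors of 432: 1, 2, 3, 4, 6, 8, 9, 12, 16, 18, 24, 27, 36, 48, 54, 72, 108, 144, 216, 432.
Evaluate successive powers at the divisors of 432:
261^1 ≡ 261 (mod 481)
261^2 ≡ 300 (mod 481)
261^3 ≡ 378 (mod 481)
261^4 ≡ 53 (mod 481)
261^6 ≡ 27 (mod 481)
261^8 ≡ 404 (mod 481)
261^9 ≡ 105 (mod 481)
261^12 ≡ 248 (mod 481)
261^16 ≡ 157 (mod 481)
261^18 ≡ 443 (mod 481)
261^24 ≡ 417 (mod 481)
261^27 ≡ 339 (mod 481)
261^36 ≡ 1 (mod 481) ✓
The smallest such exponent is 36, so the order of 261 is 36.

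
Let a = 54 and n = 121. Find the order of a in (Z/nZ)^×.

22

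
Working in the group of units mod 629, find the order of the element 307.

By Lagrange's theorem, ord_629(307) divides φ(629) = φ(17·37) = (17−1)·(37−1) = 16·36 = 576 = 2^6 · 3^2.
Divisors of 576: 1, 2, 3, 4, 6, 8, 9, 12, 16, 18, 24, 32, 36, 48, 64, 72, 96, 144, 192, 288, 576.
Test each divisor d:
307^1 ≡ 307 (mod 629)
307^2 ≡ 528 (mod 629)
307^3 ≡ 443 (mod 629)
307^4 ≡ 137 (mod 629)
307^6 ≡ 1 (mod 629) ✓
The smallest such exponent is 6, so the order of 307 is 6.

6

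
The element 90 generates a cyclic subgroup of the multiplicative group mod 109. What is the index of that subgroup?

3

By Lagrange's theorem, ord_109(90) divides φ(109) = 109 − 1 = 108 = 2^2 · 3^3.
Divisors of 108: 1, 2, 3, 4, 6, 9, 12, 18, 27, 36, 54, 108.
Test each divisor d:
90^1 ≡ 90
90^2 ≡ 34
90^3 ≡ 8
90^4 ≡ 66
90^6 ≡ 64
90^9 ≡ 76
90^12 ≡ 63
90^18 ≡ 108
90^27 ≡ 33
90^36 ≡ 1
So ord_109(90) = 36, hence |⟨90⟩| = 36.
[(Z/109Z)^× : ⟨90⟩] = 108/36 = 3.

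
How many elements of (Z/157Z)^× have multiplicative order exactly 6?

2

φ(157) = 157 − 1 = 156 = 2^2 · 3 · 13.
(Z/157Z)^× is cyclic (|G| = 156); a cyclic group of order m has exactly φ(d) elements of each order d | m, and none otherwise.
6 = 2 · 3 divides 156, and φ(6) = 2.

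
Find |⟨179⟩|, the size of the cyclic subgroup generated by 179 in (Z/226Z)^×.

112

The order of 179 must divide φ(226) = φ(2)·φ(113) = 1·112 = 112 = 2^4 · 7.
Divisors of 112: 1, 2, 4, 7, 8, 14, 16, 28, 56, 112.
Evaluate successive powers at the divisors of 112:
179^1 ≡ 179 (mod 226)
179^2 ≡ 175 (mod 226)
179^4 ≡ 115 (mod 226)
179^7 ≡ 161 (mod 226)
179^8 ≡ 117 (mod 226)
179^14 ≡ 157 (mod 226)
179^16 ≡ 129 (mod 226)
179^28 ≡ 15 (mod 226)
179^56 ≡ 225 (mod 226)
179^112 ≡ 1 (mod 226) ✓
Therefore the multiplicative order of 179 modulo 226 is 112.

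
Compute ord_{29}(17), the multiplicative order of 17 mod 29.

4

The order of 17 must divide φ(29) = 29 − 1 = 28 = 2^2 · 7.
Divisors of 28: 1, 2, 4, 7, 14, 28.
Test each divisor d:
17^1 ≡ 17 (mod 29)
17^2 ≡ 28 (mod 29)
17^4 ≡ 1 (mod 29) ✓
The smallest such exponent is 4, so the order of 17 is 4.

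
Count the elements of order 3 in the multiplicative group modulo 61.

φ(61) = 61 − 1 = 60 = 2^2 · 3 · 5.
In a cyclic group of order 60, there are φ(d) elements of order d for each divisor d of 60, and zero for non-divisors.
3 | 60, and φ(3) = 3 − 1 = 2.

2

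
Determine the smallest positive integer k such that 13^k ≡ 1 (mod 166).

ord(13) | φ(166) = φ(2)·φ(83) = 1·82 = 82 = 2 · 41.
Divisors of 82: 1, 2, 41, 82.
Test each divisor d:
13^1 ≡ 13 (mod 166)
13^2 ≡ 3 (mod 166)
13^41 ≡ 165 (mod 166)
13^82 ≡ 1 (mod 166) ✓
So ord_166(13) = 82.

82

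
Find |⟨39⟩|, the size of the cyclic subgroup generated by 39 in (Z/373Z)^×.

ord(39) | φ(373) = 373 − 1 = 372 = 2^2 · 3 · 31.
Divisors of 372: 1, 2, 3, 4, 6, 12, 31, 62, 93, 124, 186, 372.
Check 39^d mod 373 for each divisor in increasing order:
39^1 ≡ 39
39^2 ≡ 29
39^3 ≡ 12
39^4 ≡ 95
39^6 ≡ 144
39^12 ≡ 221
39^31 ≡ 284
39^62 ≡ 88
39^93 ≡ 1
Hence ord(39) = 93.

93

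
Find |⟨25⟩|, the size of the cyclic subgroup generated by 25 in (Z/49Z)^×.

Since 25 ∈ (Z/49Z)^×, its order divides φ(49) = φ(7^2) = 7·(7−1) = 42 = 2 · 3 · 7.
Divisors of 42: 1, 2, 3, 6, 7, 14, 21, 42.
Evaluate successive powers at the divisors of 42:
25^1 ≡ 25 (mod 49)
25^2 ≡ 37 (mod 49)
25^3 ≡ 43 (mod 49)
25^6 ≡ 36 (mod 49)
25^7 ≡ 18 (mod 49)
25^14 ≡ 30 (mod 49)
25^21 ≡ 1 (mod 49) ✓
Therefore the multiplicative order of 25 modulo 49 is 21.

21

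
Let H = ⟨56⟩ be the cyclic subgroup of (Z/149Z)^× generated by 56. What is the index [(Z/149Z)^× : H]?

ord(56) | φ(149) = 149 − 1 = 148 = 2^2 · 37.
Divisors of 148: 1, 2, 4, 37, 74, 148.
Evaluate successive powers at the divisors of 148:
56^1 ≡ 56 (mod 149)
56^2 ≡ 7 (mod 149)
56^4 ≡ 49 (mod 149)
56^37 ≡ 105 (mod 149)
56^74 ≡ 148 (mod 149)
56^148 ≡ 1 (mod 149) ✓
Thus |⟨56⟩| = ord(56) = 148.
[(Z/149Z)^× : ⟨56⟩] = 148/148 = 1.

1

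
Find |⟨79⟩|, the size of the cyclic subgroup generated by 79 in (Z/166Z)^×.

82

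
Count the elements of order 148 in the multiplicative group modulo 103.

φ(103) = 103 − 1 = 102 = 2 · 3 · 17.
(Z/103Z)^× is cyclic (|G| = 102); a cyclic group of order m has exactly φ(d) elements of each order d | m, and none otherwise.
Since 148 ∤ 102, the count is 0.

0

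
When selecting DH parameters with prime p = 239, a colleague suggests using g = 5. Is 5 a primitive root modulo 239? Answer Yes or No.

No

φ(239) = 239 − 1 = 238 = 2 · 7 · 17.
5 is a primitive root mod 239 iff 5^(φ(239)/q) ≢ 1 for every prime q | φ(239), i.e. q ∈ {2, 7, 17}.
5^119 ≡ 1 (mod 239)  [q = 2: ≡ 1 ✗]
5^34 ≡ 100 (mod 239)  [q = 7: ≢ 1 ✓]
5^14 ≡ 67 (mod 239)  [q = 17: ≢ 1 ✓]
5^119 ≡ 1 shows ord(5) | 119, strictly less than φ(239); not a primitive root.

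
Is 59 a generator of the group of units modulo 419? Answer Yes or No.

No

φ(419) = 419 − 1 = 418 = 2 · 11 · 19.
Test 59^(418/q) mod 419 for each prime factor q of 418:
59^209 ≡ 1 (mod 419)  [q = 2: ≡ 1 ✗]
59^38 ≡ 102 (mod 419)  [q = 11: ≢ 1 ✓]
59^22 ≡ 1 (mod 419)  [q = 19: ≡ 1 ✗]
The check at q = 2 fails, so 59 generates a proper subgroup.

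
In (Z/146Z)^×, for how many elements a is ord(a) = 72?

24

φ(146) = φ(2)·φ(73) = 1·72 = 72 = 2^3 · 3^2.
In a cyclic group of order 72, there are φ(d) elements of order d for each divisor d of 72, and zero for non-divisors.
72 = 2^3 · 3^2 divides 72, and φ(72) = 24.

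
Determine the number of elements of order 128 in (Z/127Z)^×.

φ(127) = 127 − 1 = 126 = 2 · 3^2 · 7.
(Z/127Z)^× is cyclic (|G| = 126); a cyclic group of order m has exactly φ(d) elements of each order d | m, and none otherwise.
Here 126 is not a multiple of 128, so there are no elements of order 128.

0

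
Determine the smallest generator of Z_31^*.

φ(31) = 31 − 1 = 30 = 2 · 3 · 5.
Test candidates g = 2, 3, … against the prime factors q ∈ {2, 3, 5} of φ(31): g is a generator iff g^(30/q) ≢ 1 for every such q.
g = 2: 2^15 ≡ 1 — hits 1, so not a primitive root.
g = 3: 3^15 ≡ 30; 3^10 ≡ 25; 3^6 ≡ 16 — none is 1, so 3 is a primitive root.
Hence the least primitive root of 31 is 3.

3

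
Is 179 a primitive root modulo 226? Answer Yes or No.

φ(226) = φ(2)·φ(113) = 1·112 = 112 = 2^4 · 7.
It suffices to check that the order of 179 is not a proper divisor of 112: compute 179^(112/q) for q ∈ {2, 7}.
179^56 ≡ 225 (mod 226)  [q = 2: ≢ 1 ✓]
179^16 ≡ 129 (mod 226)  [q = 7: ≢ 1 ✓]
All checks pass, so 179 has order 112 and is a primitive root modulo 226.

Yes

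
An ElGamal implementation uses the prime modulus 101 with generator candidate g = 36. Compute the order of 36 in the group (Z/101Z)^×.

5

By Lagrange's theorem, ord_101(36) divides φ(101) = 101 − 1 = 100 = 2^2 · 5^2.
Divisors of 100: 1, 2, 4, 5, 10, 20, 25, 50, 100.
Compute 36^d (mod 101) for the divisors d until we hit 1:
36^1 ≡ 36 (mod 101)
36^2 ≡ 84 (mod 101)
36^4 ≡ 87 (mod 101)
36^5 ≡ 1 (mod 101) ✓
Therefore the multiplicative order of 36 modulo 101 is 5.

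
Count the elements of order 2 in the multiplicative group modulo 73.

1

φ(73) = 73 − 1 = 72 = 2^3 · 3^2.
(Z/73Z)^× is cyclic (|G| = 72); a cyclic group of order m has exactly φ(d) elements of each order d | m, and none otherwise.
2 | 72, and φ(2) = 2 − 1 = 1.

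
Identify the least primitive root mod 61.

2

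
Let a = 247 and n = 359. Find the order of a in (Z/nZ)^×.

179

Since 247 ∈ (Z/359Z)^×, its order divides φ(359) = 359 − 1 = 358 = 2 · 179.
Divisors of 358: 1, 2, 179, 358.
Compute 247^d (mod 359) for the divisors d until we hit 1:
247^1 ≡ 247 (mod 359)
247^2 ≡ 338 (mod 359)
247^179 ≡ 1 (mod 359) ✓
The smallest such exponent is 179, so the order of 247 is 179.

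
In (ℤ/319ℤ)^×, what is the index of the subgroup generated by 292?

2

The order of 292 must divide φ(319) = φ(11·29) = (11−1)·(29−1) = 10·28 = 280 = 2^3 · 5 · 7.
Divisors of 280: 1, 2, 4, 5, 7, 8, 10, 14, 20, 28, 35, 40, 56, 70, 140, 280.
Evaluate successive powers at the divisors of 280:
292^1 ≡ 292
292^2 ≡ 91
292^4 ≡ 306
292^5 ≡ 32
292^7 ≡ 41
292^8 ≡ 169
292^10 ≡ 67
292^14 ≡ 86
292^20 ≡ 23
292^28 ≡ 59
292^35 ≡ 186
292^40 ≡ 210
292^56 ≡ 291
292^70 ≡ 144
292^140 ≡ 1
The order of 292 is 140, so the subgroup it generates has 140 elements.
Index = |(Z/319Z)^×| / |⟨292⟩| = 280 / 140 = 2.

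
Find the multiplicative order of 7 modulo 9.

The order of 7 must divide φ(9) = φ(3^2) = 3·(3−1) = 6 = 2 · 3.
Divisors of 6: 1, 2, 3, 6.
Test each divisor d:
7^1 ≡ 7 (mod 9)
7^2 ≡ 4 (mod 9)
7^3 ≡ 1 (mod 9) ✓
So ord_9(7) = 3.

3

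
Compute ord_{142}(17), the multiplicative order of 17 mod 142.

Since 17 ∈ (Z/142Z)^×, its order divides φ(142) = φ(2)·φ(71) = 1·70 = 70 = 2 · 5 · 7.
Divisors of 70: 1, 2, 5, 7, 10, 14, 35, 70.
Compute 17^d (mod 142) for the divisors d until we hit 1:
17^1 ≡ 17
17^2 ≡ 5
17^5 ≡ 141
17^7 ≡ 137
17^10 ≡ 1
So ord_142(17) = 10.

10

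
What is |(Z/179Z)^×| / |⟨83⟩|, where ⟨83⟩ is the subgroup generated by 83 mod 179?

2

By Lagrange's theorem, ord_179(83) divides φ(179) = 179 − 1 = 178 = 2 · 89.
Divisors of 178: 1, 2, 89, 178.
Compute 83^d (mod 179) for the divisors d until we hit 1:
83^1 ≡ 83
83^2 ≡ 87
83^89 ≡ 1
The order of 83 is 89, so the subgroup it generates has 89 elements.
The index is φ(179) / ord(83) = 178 / 89 = 2.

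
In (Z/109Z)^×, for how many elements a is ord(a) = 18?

φ(109) = 109 − 1 = 108 = 2^2 · 3^3.
Since (Z/109Z)^× is cyclic of order 108, the number of elements of order d is φ(d) when d | 108 and 0 otherwise.
18 = 2 · 3^2 divides 108, and φ(18) = 6.

6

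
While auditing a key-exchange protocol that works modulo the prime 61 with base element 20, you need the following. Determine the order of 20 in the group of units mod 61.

By Lagrange's theorem, ord_61(20) divides φ(61) = 61 − 1 = 60 = 2^2 · 3 · 5.
Divisors of 60: 1, 2, 3, 4, 5, 6, 10, 12, 15, 20, 30, 60.
Test each divisor d:
20^1 ≡ 20 (mod 61)
20^2 ≡ 34 (mod 61)
20^3 ≡ 9 (mod 61)
20^4 ≡ 58 (mod 61)
20^5 ≡ 1 (mod 61) ✓
Hence ord(20) = 5.

5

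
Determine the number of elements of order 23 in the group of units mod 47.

22

φ(47) = 47 − 1 = 46 = 2 · 23.
In a cyclic group of order 46, there are φ(d) elements of order d for each divisor d of 46, and zero for non-divisors.
23 | 46, and φ(23) = 23 − 1 = 22.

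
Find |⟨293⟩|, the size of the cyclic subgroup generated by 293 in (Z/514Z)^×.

128

The order of 293 must divide φ(514) = φ(2)·φ(257) = 1·256 = 256 = 2^8.
Divisors of 256: 1, 2, 4, 8, 16, 32, 64, 128, 256.
Check 293^d mod 514 for each divisor in increasing order:
293^1 ≡ 293
293^2 ≡ 11
293^4 ≡ 121
293^8 ≡ 249
293^16 ≡ 321
293^32 ≡ 241
293^64 ≡ 513
293^128 ≡ 1
Hence ord(293) = 128.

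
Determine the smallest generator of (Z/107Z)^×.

φ(107) = 107 − 1 = 106 = 2 · 53.
g is a primitive root iff g^(106/q) ≢ 1 (mod 107) for each prime q ∈ {2, 53}.
g = 2: 2^53 ≡ 106; 2^2 ≡ 4 — none is 1, so 2 is a primitive root.
So 2 is the smallest generator of (Z/107Z)^×.

2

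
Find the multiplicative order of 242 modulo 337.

168

By Lagrange's theorem, ord_337(242) divides φ(337) = 337 − 1 = 336 = 2^4 · 3 · 7.
Divisors of 336: 1, 2, 3, 4, 6, 7, 8, 12, 14, 16, 21, 24, 28, 42, 48, 56, 84, 112, 168, 336.
Evaluate successive powers at the divisors of 336:
242^1 ≡ 242 (mod 337)
242^2 ≡ 263 (mod 337)
242^3 ≡ 290 (mod 337)
242^4 ≡ 84 (mod 337)
242^6 ≡ 187 (mod 337)
242^7 ≡ 96 (mod 337)
242^8 ≡ 316 (mod 337)
242^12 ≡ 258 (mod 337)
242^14 ≡ 117 (mod 337)
242^16 ≡ 104 (mod 337)
242^21 ≡ 111 (mod 337)
242^24 ≡ 175 (mod 337)
242^28 ≡ 209 (mod 337)
242^42 ≡ 189 (mod 337)
242^48 ≡ 295 (mod 337)
242^56 ≡ 208 (mod 337)
242^84 ≡ 336 (mod 337)
242^112 ≡ 128 (mod 337)
242^168 ≡ 1 (mod 337) ✓
Therefore the multiplicative order of 242 modulo 337 is 168.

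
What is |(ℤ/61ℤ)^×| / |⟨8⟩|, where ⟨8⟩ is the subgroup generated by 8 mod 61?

Since 8 ∈ (Z/61Z)^×, its order divides φ(61) = 61 − 1 = 60 = 2^2 · 3 · 5.
Divisors of 60: 1, 2, 3, 4, 5, 6, 10, 12, 15, 20, 30, 60.
Test each divisor d:
8^1 ≡ 8 (mod 61)
8^2 ≡ 3 (mod 61)
8^3 ≡ 24 (mod 61)
8^4 ≡ 9 (mod 61)
8^5 ≡ 11 (mod 61)
8^6 ≡ 27 (mod 61)
8^10 ≡ 60 (mod 61)
8^12 ≡ 58 (mod 61)
8^15 ≡ 50 (mod 61)
8^20 ≡ 1 (mod 61) ✓
So ord_61(8) = 20, hence |⟨8⟩| = 20.
Index = |(Z/61Z)^×| / |⟨8⟩| = 60 / 20 = 3.

3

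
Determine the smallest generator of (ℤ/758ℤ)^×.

3

φ(758) = φ(2)·φ(379) = 1·378 = 378 = 2 · 3^3 · 7.
g is a primitive root iff g^(378/q) ≢ 1 (mod 758) for each prime q ∈ {2, 3, 7}.
g = 2: gcd(2, 758) = 2 > 1, not a unit — skip.
g = 3: 3^189 ≡ 757; 3^126 ≡ 51; 3^54 ≡ 195 — none is 1, so 3 is a primitive root.
So 3 is the smallest generator of (Z/758Z)^×.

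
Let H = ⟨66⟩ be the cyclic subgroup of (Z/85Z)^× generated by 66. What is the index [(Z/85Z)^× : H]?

8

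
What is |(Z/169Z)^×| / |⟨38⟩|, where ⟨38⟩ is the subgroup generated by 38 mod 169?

6

ord(38) | φ(169) = φ(13^2) = 13·(13−1) = 156 = 2^2 · 3 · 13.
Divisors of 156: 1, 2, 3, 4, 6, 12, 13, 26, 39, 52, 78, 156.
Check 38^d mod 169 for each divisor in increasing order:
38^1 ≡ 38 (mod 169)
38^2 ≡ 92 (mod 169)
38^3 ≡ 116 (mod 169)
38^4 ≡ 14 (mod 169)
38^6 ≡ 105 (mod 169)
38^12 ≡ 40 (mod 169)
38^13 ≡ 168 (mod 169)
38^26 ≡ 1 (mod 169) ✓
So ord_169(38) = 26, hence |⟨38⟩| = 26.
Index = |(Z/169Z)^×| / |⟨38⟩| = 156 / 26 = 6.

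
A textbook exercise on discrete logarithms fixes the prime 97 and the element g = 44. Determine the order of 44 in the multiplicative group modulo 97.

By Lagrange's theorem, ord_97(44) divides φ(97) = 97 − 1 = 96 = 2^5 · 3.
Divisors of 96: 1, 2, 3, 4, 6, 8, 12, 16, 24, 32, 48, 96.
Test each divisor d:
44^1 ≡ 44 (mod 97)
44^2 ≡ 93 (mod 97)
44^3 ≡ 18 (mod 97)
44^4 ≡ 16 (mod 97)
44^6 ≡ 33 (mod 97)
44^8 ≡ 62 (mod 97)
44^12 ≡ 22 (mod 97)
44^16 ≡ 61 (mod 97)
44^24 ≡ 96 (mod 97)
44^32 ≡ 35 (mod 97)
44^48 ≡ 1 (mod 97) ✓
Hence ord(44) = 48.

48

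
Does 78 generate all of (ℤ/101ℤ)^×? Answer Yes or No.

No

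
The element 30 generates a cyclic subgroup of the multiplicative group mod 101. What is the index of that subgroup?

2

ord(30) | φ(101) = 101 − 1 = 100 = 2^2 · 5^2.
Divisors of 100: 1, 2, 4, 5, 10, 20, 25, 50, 100.
Evaluate successive powers at the divisors of 100:
30^1 ≡ 30 (mod 101)
30^2 ≡ 92 (mod 101)
30^4 ≡ 81 (mod 101)
30^5 ≡ 6 (mod 101)
30^10 ≡ 36 (mod 101)
30^20 ≡ 84 (mod 101)
30^25 ≡ 100 (mod 101)
30^50 ≡ 1 (mod 101) ✓
The order of 30 is 50, so the subgroup it generates has 50 elements.
The index is φ(101) / ord(30) = 100 / 50 = 2.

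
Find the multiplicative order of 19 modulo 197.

14

Since 19 ∈ (Z/197Z)^×, its order divides φ(197) = 197 − 1 = 196 = 2^2 · 7^2.
Divisors of 196: 1, 2, 4, 7, 14, 28, 49, 98, 196.
Check 19^d mod 197 for each divisor in increasing order:
19^1 ≡ 19 (mod 197)
19^2 ≡ 164 (mod 197)
19^4 ≡ 104 (mod 197)
19^7 ≡ 196 (mod 197)
19^14 ≡ 1 (mod 197) ✓
The smallest such exponent is 14, so the order of 19 is 14.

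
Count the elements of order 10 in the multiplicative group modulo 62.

φ(62) = φ(2)·φ(31) = 1·30 = 30 = 2 · 3 · 5.
Since (Z/62Z)^× is cyclic of order 30, the number of elements of order d is φ(d) when d | 30 and 0 otherwise.
10 = 2 · 5 divides 30, and φ(10) = 4.

4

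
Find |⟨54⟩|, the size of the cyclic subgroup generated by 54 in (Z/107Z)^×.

106

The order of 54 must divide φ(107) = 107 − 1 = 106 = 2 · 53.
Divisors of 106: 1, 2, 53, 106.
Check 54^d mod 107 for each divisor in increasing order:
54^1 ≡ 54 (mod 107)
54^2 ≡ 27 (mod 107)
54^53 ≡ 106 (mod 107)
54^106 ≡ 1 (mod 107) ✓
Hence ord(54) = 106.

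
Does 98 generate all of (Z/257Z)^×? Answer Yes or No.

φ(257) = 257 − 1 = 256 = 2^8.
Test 98^(256/q) mod 257 for each prime factor q of 256:
98^128 ≡ 1 (mod 257)  [q = 2: ≡ 1 ✗]
Since 98^128 ≡ 1, the order of 98 divides 128 < 256, so 98 is not a primitive root.

No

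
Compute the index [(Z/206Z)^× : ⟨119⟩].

2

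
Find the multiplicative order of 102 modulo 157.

By Lagrange's theorem, ord_157(102) divides φ(157) = 157 − 1 = 156 = 2^2 · 3 · 13.
Divisors of 156: 1, 2, 3, 4, 6, 12, 13, 26, 39, 52, 78, 156.
Compute 102^d (mod 157) for the divisors d until we hit 1:
102^1 ≡ 102 (mod 157)
102^2 ≡ 42 (mod 157)
102^3 ≡ 45 (mod 157)
102^4 ≡ 37 (mod 157)
102^6 ≡ 141 (mod 157)
102^12 ≡ 99 (mod 157)
102^13 ≡ 50 (mod 157)
102^26 ≡ 145 (mod 157)
102^39 ≡ 28 (mod 157)
102^52 ≡ 144 (mod 157)
102^78 ≡ 156 (mod 157)
102^156 ≡ 1 (mod 157) ✓
The smallest such exponent is 156, so the order of 102 is 156.

156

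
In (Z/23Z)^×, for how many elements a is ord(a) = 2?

1

φ(23) = 23 − 1 = 22 = 2 · 11.
Since (Z/23Z)^× is cyclic of order 22, the number of elements of order d is φ(d) when d | 22 and 0 otherwise.
2 | 22, and φ(2) = 2 − 1 = 1.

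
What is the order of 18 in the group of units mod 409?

The order of 18 must divide φ(409) = 409 − 1 = 408 = 2^3 · 3 · 17.
Divisors of 408: 1, 2, 3, 4, 6, 8, 12, 17, 24, 34, 51, 68, 102, 136, 204, 408.
Check 18^d mod 409 for each divisor in increasing order:
18^1 ≡ 18 (mod 409)
18^2 ≡ 324 (mod 409)
18^3 ≡ 106 (mod 409)
18^4 ≡ 272 (mod 409)
18^6 ≡ 193 (mod 409)
18^8 ≡ 364 (mod 409)
18^12 ≡ 30 (mod 409)
18^17 ≡ 49 (mod 409)
18^24 ≡ 82 (mod 409)
18^34 ≡ 356 (mod 409)
18^51 ≡ 266 (mod 409)
18^68 ≡ 355 (mod 409)
18^102 ≡ 408 (mod 409)
18^136 ≡ 53 (mod 409)
18^204 ≡ 1 (mod 409) ✓
So ord_409(18) = 204.

204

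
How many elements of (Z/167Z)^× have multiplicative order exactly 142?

0

φ(167) = 167 − 1 = 166 = 2 · 83.
Since (Z/167Z)^× is cyclic of order 166, the number of elements of order d is φ(d) when d | 166 and 0 otherwise.
Here 166 is not a multiple of 142, so there are no elements of order 142.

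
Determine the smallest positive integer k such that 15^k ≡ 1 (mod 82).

Since 15 ∈ (Z/82Z)^×, its order divides φ(82) = φ(2)·φ(41) = 1·40 = 40 = 2^3 · 5.
Divisors of 40: 1, 2, 4, 5, 8, 10, 20, 40.
Check 15^d mod 82 for each divisor in increasing order:
15^1 ≡ 15 (mod 82)
15^2 ≡ 61 (mod 82)
15^4 ≡ 31 (mod 82)
15^5 ≡ 55 (mod 82)
15^8 ≡ 59 (mod 82)
15^10 ≡ 73 (mod 82)
15^20 ≡ 81 (mod 82)
15^40 ≡ 1 (mod 82) ✓
The smallest such exponent is 40, so the order of 15 is 40.

40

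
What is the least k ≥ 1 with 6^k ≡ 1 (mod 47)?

23

By Lagrange's theorem, ord_47(6) divides φ(47) = 47 − 1 = 46 = 2 · 23.
Divisors of 46: 1, 2, 23, 46.
Compute 6^d (mod 47) for the divisors d until we hit 1:
6^1 ≡ 6 (mod 47)
6^2 ≡ 36 (mod 47)
6^23 ≡ 1 (mod 47) ✓
So ord_47(6) = 23.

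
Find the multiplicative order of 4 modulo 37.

18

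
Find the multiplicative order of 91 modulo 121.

55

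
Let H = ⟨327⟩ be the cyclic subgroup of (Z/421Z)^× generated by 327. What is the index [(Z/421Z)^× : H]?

4

The order of 327 must divide φ(421) = 421 − 1 = 420 = 2^2 · 3 · 5 · 7.
Divisors of 420: 1, 2, 3, 4, 5, 6, 7, 10, 12, 14, 15, 20, 21, 28, 30, 35, 42, 60, 70, 84, 105, 140, 210, 420.
Compute 327^d (mod 421) for the divisors d until we hit 1:
327^1 ≡ 327 (mod 421)
327^2 ≡ 416 (mod 421)
327^3 ≡ 49 (mod 421)
327^4 ≡ 25 (mod 421)
327^5 ≡ 176 (mod 421)
327^6 ≡ 296 (mod 421)
327^7 ≡ 383 (mod 421)
327^10 ≡ 243 (mod 421)
327^12 ≡ 48 (mod 421)
327^14 ≡ 181 (mod 421)
327^15 ≡ 247 (mod 421)
327^20 ≡ 109 (mod 421)
327^21 ≡ 279 (mod 421)
327^28 ≡ 344 (mod 421)
327^30 ≡ 385 (mod 421)
327^35 ≡ 400 (mod 421)
327^42 ≡ 377 (mod 421)
327^60 ≡ 33 (mod 421)
327^70 ≡ 20 (mod 421)
327^84 ≡ 252 (mod 421)
327^105 ≡ 1 (mod 421) ✓
So ord_421(327) = 105, hence |⟨327⟩| = 105.
[(Z/421Z)^× : ⟨327⟩] = 420/105 = 4.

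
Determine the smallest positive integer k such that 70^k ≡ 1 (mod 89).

88

By Lagrange's theorem, ord_89(70) divides φ(89) = 89 − 1 = 88 = 2^3 · 11.
Divisors of 88: 1, 2, 4, 8, 11, 22, 44, 88.
Compute 70^d (mod 89) for the divisors d until we hit 1:
70^1 ≡ 70 (mod 89)
70^2 ≡ 5 (mod 89)
70^4 ≡ 25 (mod 89)
70^8 ≡ 2 (mod 89)
70^11 ≡ 77 (mod 89)
70^22 ≡ 55 (mod 89)
70^44 ≡ 88 (mod 89)
70^88 ≡ 1 (mod 89) ✓
Therefore the multiplicative order of 70 modulo 89 is 88.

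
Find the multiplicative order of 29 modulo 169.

39

Since 29 ∈ (Z/169Z)^×, its order divides φ(169) = φ(13^2) = 13·(13−1) = 156 = 2^2 · 3 · 13.
Divisors of 156: 1, 2, 3, 4, 6, 12, 13, 26, 39, 52, 78, 156.
Compute 29^d (mod 169) for the divisors d until we hit 1:
29^1 ≡ 29 (mod 169)
29^2 ≡ 165 (mod 169)
29^3 ≡ 53 (mod 169)
29^4 ≡ 16 (mod 169)
29^6 ≡ 105 (mod 169)
29^12 ≡ 40 (mod 169)
29^13 ≡ 146 (mod 169)
29^26 ≡ 22 (mod 169)
29^39 ≡ 1 (mod 169) ✓
Hence ord(29) = 39.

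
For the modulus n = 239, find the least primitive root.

7

φ(239) = 239 − 1 = 238 = 2 · 7 · 17.
Test candidates g = 2, 3, … against the prime factors q ∈ {2, 7, 17} of φ(239): g is a generator iff g^(238/q) ≢ 1 for every such q.
g = 2: 2^119 ≡ 1 — hits 1, so not a primitive root.
g = 3: 3^119 ≡ 1 — hits 1, so not a primitive root.
g = 4: 4^119 ≡ 1 — hits 1, so not a primitive root.
g = 5: 5^119 ≡ 1 — hits 1, so not a primitive root.
g = 6: 6^119 ≡ 1 — hits 1, so not a primitive root.
g = 7: 7^119 ≡ 238; 7^34 ≡ 24; 7^14 ≡ 211 — none is 1, so 7 is a primitive root.
The smallest primitive root modulo 239 is 7.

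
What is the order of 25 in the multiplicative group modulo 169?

26

By Lagrange's theorem, ord_169(25) divides φ(169) = φ(13^2) = 13·(13−1) = 156 = 2^2 · 3 · 13.
Divisors of 156: 1, 2, 3, 4, 6, 12, 13, 26, 39, 52, 78, 156.
Check 25^d mod 169 for each divisor in increasing order:
25^1 ≡ 25 (mod 169)
25^2 ≡ 118 (mod 169)
25^3 ≡ 77 (mod 169)
25^4 ≡ 66 (mod 169)
25^6 ≡ 14 (mod 169)
25^12 ≡ 27 (mod 169)
25^13 ≡ 168 (mod 169)
25^26 ≡ 1 (mod 169) ✓
The smallest such exponent is 26, so the order of 25 is 26.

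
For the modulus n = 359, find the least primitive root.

7

φ(359) = 359 − 1 = 358 = 2 · 179.
Test candidates g = 2, 3, … against the prime factors q ∈ {2, 179} of φ(359): g is a generator iff g^(358/q) ≢ 1 for every such q.
g = 2: 2^179 ≡ 1 — hits 1, so not a primitive root.
g = 3: 3^179 ≡ 1 — hits 1, so not a primitive root.
g = 4: 4^179 ≡ 1 — hits 1, so not a primitive root.
g = 5: 5^179 ≡ 1 — hits 1, so not a primitive root.
g = 6: 6^179 ≡ 1 — hits 1, so not a primitive root.
g = 7: 7^179 ≡ 358; 7^2 ≡ 49 — none is 1, so 7 is a primitive root.
So 7 is the smallest generator of (Z/359Z)^×.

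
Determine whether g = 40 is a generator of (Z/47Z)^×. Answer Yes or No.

Yes

φ(47) = 47 − 1 = 46 = 2 · 23.
40 is a primitive root mod 47 iff 40^(φ(47)/q) ≢ 1 for every prime q | φ(47), i.e. q ∈ {2, 23}.
40^23 ≡ 46 (mod 47)  [q = 2: ≢ 1 ✓]
40^2 ≡ 2 (mod 47)  [q = 23: ≢ 1 ✓]
All checks pass, so 40 has order 46 and is a primitive root modulo 47.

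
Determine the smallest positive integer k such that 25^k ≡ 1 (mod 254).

By Lagrange's theorem, ord_254(25) divides φ(254) = φ(2)·φ(127) = 1·126 = 126 = 2 · 3^2 · 7.
Divisors of 126: 1, 2, 3, 6, 7, 9, 14, 18, 21, 42, 63, 126.
Compute 25^d (mod 254) for the divisors d until we hit 1:
25^1 ≡ 25 (mod 254)
25^2 ≡ 117 (mod 254)
25^3 ≡ 131 (mod 254)
25^6 ≡ 143 (mod 254)
25^7 ≡ 19 (mod 254)
25^9 ≡ 191 (mod 254)
25^14 ≡ 107 (mod 254)
25^18 ≡ 159 (mod 254)
25^21 ≡ 1 (mod 254) ✓
The smallest such exponent is 21, so the order of 25 is 21.

21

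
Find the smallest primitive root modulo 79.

3

φ(79) = 79 − 1 = 78 = 2 · 3 · 13.
Test candidates g = 2, 3, … against the prime factors q ∈ {2, 3, 13} of φ(79): g is a generator iff g^(78/q) ≢ 1 for every such q.
g = 2: 2^39 ≡ 1 — hits 1, so not a primitive root.
g = 3: 3^39 ≡ 78; 3^26 ≡ 23; 3^6 ≡ 18 — none is 1, so 3 is a primitive root.
So 3 is the smallest generator of (Z/79Z)^×.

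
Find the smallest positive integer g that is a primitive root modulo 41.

6

φ(41) = 41 − 1 = 40 = 2^3 · 5.
Test candidates g = 2, 3, … against the prime factors q ∈ {2, 5} of φ(41): g is a generator iff g^(40/q) ≢ 1 for every such q.
g = 2: 2^20 ≡ 1 — hits 1, so not a primitive root.
g = 3: 3^20 ≡ 40; 3^8 ≡ 1 — hits 1, so not a primitive root.
g = 4: 4^20 ≡ 1 — hits 1, so not a primitive root.
g = 5: 5^20 ≡ 1 — hits 1, so not a primitive root.
g = 6: 6^20 ≡ 40; 6^8 ≡ 10 — none is 1, so 6 is a primitive root.
The smallest primitive root modulo 41 is 6.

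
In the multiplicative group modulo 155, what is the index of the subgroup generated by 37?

10

ord(37) | φ(155) = φ(5·31) = (5−1)·(31−1) = 4·30 = 120 = 2^3 · 3 · 5.
Divisors of 120: 1, 2, 3, 4, 5, 6, 8, 10, 12, 15, 20, 24, 30, 40, 60, 120.
Check 37^d mod 155 for each divisor in increasing order:
37^1 ≡ 37
37^2 ≡ 129
37^3 ≡ 123
37^4 ≡ 56
37^5 ≡ 57
37^6 ≡ 94
37^8 ≡ 36
37^10 ≡ 149
37^12 ≡ 1
The order of 37 is 12, so the subgroup it generates has 12 elements.
[(Z/155Z)^× : ⟨37⟩] = 120/12 = 10.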